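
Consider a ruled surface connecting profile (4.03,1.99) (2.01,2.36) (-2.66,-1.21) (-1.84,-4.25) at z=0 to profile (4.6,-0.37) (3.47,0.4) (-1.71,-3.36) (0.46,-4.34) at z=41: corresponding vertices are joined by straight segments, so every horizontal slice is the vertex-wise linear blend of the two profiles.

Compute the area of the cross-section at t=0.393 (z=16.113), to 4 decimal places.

Area at t=0.393: 13.7269

Cross-section at t=0.393: each vertex is (1-t)·p0[i] + t·p1[i].
  v1: (1-0.393)·(4.03,1.99) + 0.393·(4.6,-0.37) = (4.2540,1.0625)
  v2: (1-0.393)·(2.01,2.36) + 0.393·(3.47,0.4) = (2.5838,1.5897)
  v3: (1-0.393)·(-2.66,-1.21) + 0.393·(-1.71,-3.36) = (-2.2866,-2.0549)
  v4: (1-0.393)·(-1.84,-4.25) + 0.393·(0.46,-4.34) = (-0.9361,-4.2854)
Shoelace sum Σ(x_i·y_{i+1} − x_{i+1}·y_i):
  i=1: 4.2540·1.5897 − 2.5838·1.0625 = +4.0174 (running +4.0174)
  i=2: 2.5838·-2.0549 − -2.2866·1.5897 = -1.6744 (running +2.3430)
  i=3: -2.2866·-4.2854 − -0.9361·-2.0549 = +7.8755 (running +10.2185)
  i=4: -0.9361·1.0625 − 4.2540·-4.2854 = +17.2354 (running +27.4538)
Area = |Σ|/2 = |27.4538|/2 = 13.7269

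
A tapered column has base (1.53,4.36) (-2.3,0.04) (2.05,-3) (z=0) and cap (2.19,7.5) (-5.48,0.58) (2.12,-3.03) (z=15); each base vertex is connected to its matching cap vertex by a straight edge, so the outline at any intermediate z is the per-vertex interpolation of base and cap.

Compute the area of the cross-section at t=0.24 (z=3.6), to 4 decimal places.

Cross-section at t=0.24: each vertex is (1-t)·p0[i] + t·p1[i].
  v1: (1-0.24)·(1.53,4.36) + 0.24·(2.19,7.5) = (1.6884,5.1136)
  v2: (1-0.24)·(-2.3,0.04) + 0.24·(-5.48,0.58) = (-3.0632,0.1696)
  v3: (1-0.24)·(2.05,-3) + 0.24·(2.12,-3.03) = (2.0668,-3.0072)
Shoelace sum Σ(x_i·y_{i+1} − x_{i+1}·y_i):
  i=1: 1.6884·0.1696 − -3.0632·5.1136 = +15.9503 (running +15.9503)
  i=2: -3.0632·-3.0072 − 2.0668·0.1696 = +8.8611 (running +24.8115)
  i=3: 2.0668·5.1136 − 1.6884·-3.0072 = +15.6461 (running +40.4576)
Area = |Σ|/2 = |40.4576|/2 = 20.2288

Area at t=0.24: 20.2288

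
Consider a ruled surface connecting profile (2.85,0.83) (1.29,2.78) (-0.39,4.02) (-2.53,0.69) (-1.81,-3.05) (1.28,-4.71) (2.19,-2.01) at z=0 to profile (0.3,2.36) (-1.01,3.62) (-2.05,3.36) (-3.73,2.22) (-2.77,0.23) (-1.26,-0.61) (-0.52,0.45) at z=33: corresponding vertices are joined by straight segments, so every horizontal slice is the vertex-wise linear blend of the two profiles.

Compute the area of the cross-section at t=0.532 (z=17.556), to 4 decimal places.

Area at t=0.532: 18.1959

Cross-section at t=0.532: each vertex is (1-t)·p0[i] + t·p1[i].
  v1: (1-0.532)·(2.85,0.83) + 0.532·(0.3,2.36) = (1.4934,1.6440)
  v2: (1-0.532)·(1.29,2.78) + 0.532·(-1.01,3.62) = (0.0664,3.2269)
  v3: (1-0.532)·(-0.39,4.02) + 0.532·(-2.05,3.36) = (-1.2731,3.6689)
  v4: (1-0.532)·(-2.53,0.69) + 0.532·(-3.73,2.22) = (-3.1684,1.5040)
  v5: (1-0.532)·(-1.81,-3.05) + 0.532·(-2.77,0.23) = (-2.3207,-1.3050)
  v6: (1-0.532)·(1.28,-4.71) + 0.532·(-1.26,-0.61) = (-0.0713,-2.5288)
  v7: (1-0.532)·(2.19,-2.01) + 0.532·(-0.52,0.45) = (0.7483,-0.7013)
Shoelace sum Σ(x_i·y_{i+1} − x_{i+1}·y_i):
  i=1: 1.4934·3.2269 − 0.0664·1.6440 = +4.7099 (running +4.7099)
  i=2: 0.0664·3.6689 − -1.2731·3.2269 = +4.3518 (running +9.0617)
  i=3: -1.2731·1.5040 − -3.1684·3.6689 = +9.7098 (running +18.7714)
  i=4: -3.1684·-1.3050 − -2.3207·1.5040 = +7.6252 (running +26.3966)
  i=5: -2.3207·-2.5288 − -0.0713·-1.3050 = +5.7756 (running +32.1722)
  i=6: -0.0713·-0.7013 − 0.7483·-2.5288 = +1.9422 (running +34.1145)
  i=7: 0.7483·1.6440 − 1.4934·-0.7013 = +2.2774 (running +36.3919)
Area = |Σ|/2 = |36.3919|/2 = 18.1959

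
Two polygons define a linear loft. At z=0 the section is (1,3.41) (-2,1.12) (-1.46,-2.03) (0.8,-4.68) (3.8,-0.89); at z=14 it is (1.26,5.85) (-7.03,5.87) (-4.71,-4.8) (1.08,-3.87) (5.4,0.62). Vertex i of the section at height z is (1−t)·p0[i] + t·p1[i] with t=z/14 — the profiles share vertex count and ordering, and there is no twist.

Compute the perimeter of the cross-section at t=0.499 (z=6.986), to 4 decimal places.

Cross-section at t=0.499: each vertex is (1-t)·p0[i] + t·p1[i].
  v1: (1-0.499)·(1,3.41) + 0.499·(1.26,5.85) = (1.1297,4.6276)
  v2: (1-0.499)·(-2,1.12) + 0.499·(-7.03,5.87) = (-4.5100,3.4903)
  v3: (1-0.499)·(-1.46,-2.03) + 0.499·(-4.71,-4.8) = (-3.0817,-3.4122)
  v4: (1-0.499)·(0.8,-4.68) + 0.499·(1.08,-3.87) = (0.9397,-4.2758)
  v5: (1-0.499)·(3.8,-0.89) + 0.499·(5.4,0.62) = (4.5984,-0.1365)
Perimeter = Σ |v_{i+1} − v_i|:
  edge 1→2: √(-5.6397² + -1.1373²) = 5.7532 (running 5.7532)
  edge 2→3: √(1.4282² + -6.9025²) = 7.0487 (running 12.8019)
  edge 3→4: √(4.0215² + -0.8636²) = 4.1131 (running 16.9151)
  edge 4→5: √(3.6587² + 4.1393²) = 5.5245 (running 22.4395)
  edge 5→1: √(-3.4687² + 4.7641²) = 5.8930 (running 28.3326)
Perimeter = 28.3326

Perimeter at t=0.499: 28.3326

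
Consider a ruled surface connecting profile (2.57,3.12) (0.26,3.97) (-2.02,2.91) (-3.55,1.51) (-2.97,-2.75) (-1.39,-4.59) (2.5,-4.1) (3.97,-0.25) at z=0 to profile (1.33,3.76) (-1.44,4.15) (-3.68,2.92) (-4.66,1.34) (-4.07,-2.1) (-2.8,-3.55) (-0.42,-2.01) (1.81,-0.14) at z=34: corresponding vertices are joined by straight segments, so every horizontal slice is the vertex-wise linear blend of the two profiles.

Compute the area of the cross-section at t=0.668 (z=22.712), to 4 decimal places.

Cross-section at t=0.668: each vertex is (1-t)·p0[i] + t·p1[i].
  v1: (1-0.668)·(2.57,3.12) + 0.668·(1.33,3.76) = (1.7417,3.5475)
  v2: (1-0.668)·(0.26,3.97) + 0.668·(-1.44,4.15) = (-0.8756,4.0902)
  v3: (1-0.668)·(-2.02,2.91) + 0.668·(-3.68,2.92) = (-3.1289,2.9167)
  v4: (1-0.668)·(-3.55,1.51) + 0.668·(-4.66,1.34) = (-4.2915,1.3964)
  v5: (1-0.668)·(-2.97,-2.75) + 0.668·(-4.07,-2.1) = (-3.7048,-2.3158)
  v6: (1-0.668)·(-1.39,-4.59) + 0.668·(-2.8,-3.55) = (-2.3319,-3.8953)
  v7: (1-0.668)·(2.5,-4.1) + 0.668·(-0.42,-2.01) = (0.5494,-2.7039)
  v8: (1-0.668)·(3.97,-0.25) + 0.668·(1.81,-0.14) = (2.5271,-0.1765)
Shoelace sum Σ(x_i·y_{i+1} − x_{i+1}·y_i):
  i=1: 1.7417·4.0902 − -0.8756·3.5475 = +10.2301 (running +10.2301)
  i=2: -0.8756·2.9167 − -3.1289·4.0902 = +10.2440 (running +20.4741)
  i=3: -3.1289·1.3964 − -4.2915·2.9167 = +8.1476 (running +28.6217)
  i=4: -4.2915·-2.3158 − -3.7048·1.3964 = +15.1117 (running +43.7334)
  i=5: -3.7048·-3.8953 − -2.3319·-2.3158 = +9.0311 (running +52.7645)
  i=6: -2.3319·-2.7039 − 0.5494·-3.8953 = +8.4453 (running +61.2099)
  i=7: 0.5494·-0.1765 − 2.5271·-2.7039 = +6.7360 (running +67.9459)
  i=8: 2.5271·3.5475 − 1.7417·-0.1765 = +9.2725 (running +77.2183)
Area = |Σ|/2 = |77.2183|/2 = 38.6092

Area at t=0.668: 38.6092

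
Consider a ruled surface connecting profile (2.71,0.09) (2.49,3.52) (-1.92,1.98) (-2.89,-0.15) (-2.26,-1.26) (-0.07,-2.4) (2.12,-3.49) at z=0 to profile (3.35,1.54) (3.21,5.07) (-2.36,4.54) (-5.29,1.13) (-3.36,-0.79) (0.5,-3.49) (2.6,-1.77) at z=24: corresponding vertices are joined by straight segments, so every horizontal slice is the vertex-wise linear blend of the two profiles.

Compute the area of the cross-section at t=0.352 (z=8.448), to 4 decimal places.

Area at t=0.352: 32.4974

Cross-section at t=0.352: each vertex is (1-t)·p0[i] + t·p1[i].
  v1: (1-0.352)·(2.71,0.09) + 0.352·(3.35,1.54) = (2.9353,0.6004)
  v2: (1-0.352)·(2.49,3.52) + 0.352·(3.21,5.07) = (2.7434,4.0656)
  v3: (1-0.352)·(-1.92,1.98) + 0.352·(-2.36,4.54) = (-2.0749,2.8811)
  v4: (1-0.352)·(-2.89,-0.15) + 0.352·(-5.29,1.13) = (-3.7348,0.3006)
  v5: (1-0.352)·(-2.26,-1.26) + 0.352·(-3.36,-0.79) = (-2.6472,-1.0946)
  v6: (1-0.352)·(-0.07,-2.4) + 0.352·(0.5,-3.49) = (0.1306,-2.7837)
  v7: (1-0.352)·(2.12,-3.49) + 0.352·(2.6,-1.77) = (2.2890,-2.8846)
Shoelace sum Σ(x_i·y_{i+1} − x_{i+1}·y_i):
  i=1: 2.9353·4.0656 − 2.7434·0.6004 = +10.2865 (running +10.2865)
  i=2: 2.7434·2.8811 − -2.0749·4.0656 = +16.3398 (running +26.6263)
  i=3: -2.0749·0.3006 − -3.7348·2.8811 = +10.1368 (running +36.7631)
  i=4: -3.7348·-1.0946 − -2.6472·0.3006 = +4.8836 (running +41.6467)
  i=5: -2.6472·-2.7837 − 0.1306·-1.0946 = +7.5120 (running +49.1587)
  i=6: 0.1306·-2.8846 − 2.2890·-2.7837 = +5.9949 (running +55.1536)
  i=7: 2.2890·0.6004 − 2.9353·-2.8846 = +9.8413 (running +64.9948)
Area = |Σ|/2 = |64.9948|/2 = 32.4974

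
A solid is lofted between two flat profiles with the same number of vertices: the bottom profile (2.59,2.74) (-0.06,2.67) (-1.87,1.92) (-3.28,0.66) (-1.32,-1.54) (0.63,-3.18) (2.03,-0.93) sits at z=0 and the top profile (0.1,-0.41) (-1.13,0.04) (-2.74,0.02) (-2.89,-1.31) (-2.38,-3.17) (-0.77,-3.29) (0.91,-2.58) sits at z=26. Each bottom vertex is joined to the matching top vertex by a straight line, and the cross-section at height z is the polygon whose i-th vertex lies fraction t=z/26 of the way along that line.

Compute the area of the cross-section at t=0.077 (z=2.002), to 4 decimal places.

Cross-section at t=0.077: each vertex is (1-t)·p0[i] + t·p1[i].
  v1: (1-0.077)·(2.59,2.74) + 0.077·(0.1,-0.41) = (2.3983,2.4975)
  v2: (1-0.077)·(-0.06,2.67) + 0.077·(-1.13,0.04) = (-0.1424,2.4675)
  v3: (1-0.077)·(-1.87,1.92) + 0.077·(-2.74,0.02) = (-1.9370,1.7737)
  v4: (1-0.077)·(-3.28,0.66) + 0.077·(-2.89,-1.31) = (-3.2500,0.5083)
  v5: (1-0.077)·(-1.32,-1.54) + 0.077·(-2.38,-3.17) = (-1.4016,-1.6655)
  v6: (1-0.077)·(0.63,-3.18) + 0.077·(-0.77,-3.29) = (0.5222,-3.1885)
  v7: (1-0.077)·(2.03,-0.93) + 0.077·(0.91,-2.58) = (1.9438,-1.0571)
Shoelace sum Σ(x_i·y_{i+1} − x_{i+1}·y_i):
  i=1: 2.3983·2.4675 − -0.1424·2.4975 = +6.2733 (running +6.2733)
  i=2: -0.1424·1.7737 − -1.9370·2.4675 = +4.5269 (running +10.8003)
  i=3: -1.9370·0.5083 − -3.2500·1.7737 = +4.7799 (running +15.5801)
  i=4: -3.2500·-1.6655 − -1.4016·0.5083 = +6.1253 (running +21.7055)
  i=5: -1.4016·-3.1885 − 0.5222·-1.6655 = +5.3388 (running +27.0442)
  i=6: 0.5222·-1.0571 − 1.9438·-3.1885 = +5.6456 (running +32.6898)
  i=7: 1.9438·2.4975 − 2.3983·-1.0571 = +7.3895 (running +40.0794)
Area = |Σ|/2 = |40.0794|/2 = 20.0397

Area at t=0.077: 20.0397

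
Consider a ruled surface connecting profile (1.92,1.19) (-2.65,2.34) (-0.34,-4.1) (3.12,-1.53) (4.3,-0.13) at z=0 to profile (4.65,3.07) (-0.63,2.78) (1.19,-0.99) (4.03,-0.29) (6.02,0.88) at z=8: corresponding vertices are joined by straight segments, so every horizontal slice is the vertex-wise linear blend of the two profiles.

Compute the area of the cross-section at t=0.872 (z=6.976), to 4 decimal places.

Area at t=0.872: 18.2305

Cross-section at t=0.872: each vertex is (1-t)·p0[i] + t·p1[i].
  v1: (1-0.872)·(1.92,1.19) + 0.872·(4.65,3.07) = (4.3006,2.8294)
  v2: (1-0.872)·(-2.65,2.34) + 0.872·(-0.63,2.78) = (-0.8886,2.7237)
  v3: (1-0.872)·(-0.34,-4.1) + 0.872·(1.19,-0.99) = (0.9942,-1.3881)
  v4: (1-0.872)·(3.12,-1.53) + 0.872·(4.03,-0.29) = (3.9135,-0.4487)
  v5: (1-0.872)·(4.3,-0.13) + 0.872·(6.02,0.88) = (5.7998,0.7507)
Shoelace sum Σ(x_i·y_{i+1} − x_{i+1}·y_i):
  i=1: 4.3006·2.7237 − -0.8886·2.8294 = +14.2274 (running +14.2274)
  i=2: -0.8886·-1.3881 − 0.9942·2.7237 = -1.4744 (running +12.7530)
  i=3: 0.9942·-0.4487 − 3.9135·-1.3881 = +4.9862 (running +17.7392)
  i=4: 3.9135·0.7507 − 5.7998·-0.4487 = +5.5405 (running +23.2797)
  i=5: 5.7998·2.8294 − 4.3006·0.7507 = +13.1813 (running +36.4610)
Area = |Σ|/2 = |36.4610|/2 = 18.2305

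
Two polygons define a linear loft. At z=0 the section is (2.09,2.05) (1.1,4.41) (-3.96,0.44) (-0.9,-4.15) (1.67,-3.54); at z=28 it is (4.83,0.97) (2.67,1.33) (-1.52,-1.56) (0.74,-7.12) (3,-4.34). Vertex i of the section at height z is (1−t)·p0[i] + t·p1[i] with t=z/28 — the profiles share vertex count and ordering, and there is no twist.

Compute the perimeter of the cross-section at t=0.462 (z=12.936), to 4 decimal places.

Cross-section at t=0.462: each vertex is (1-t)·p0[i] + t·p1[i].
  v1: (1-0.462)·(2.09,2.05) + 0.462·(4.83,0.97) = (3.3559,1.5510)
  v2: (1-0.462)·(1.1,4.41) + 0.462·(2.67,1.33) = (1.8253,2.9870)
  v3: (1-0.462)·(-3.96,0.44) + 0.462·(-1.52,-1.56) = (-2.8327,-0.4840)
  v4: (1-0.462)·(-0.9,-4.15) + 0.462·(0.74,-7.12) = (-0.1423,-5.5221)
  v5: (1-0.462)·(1.67,-3.54) + 0.462·(3,-4.34) = (2.2845,-3.9096)
Perimeter = Σ |v_{i+1} − v_i|:
  edge 1→2: √(-1.5305² + 1.4360²) = 2.0987 (running 2.0987)
  edge 2→3: √(-4.6581² + -3.4710²) = 5.8091 (running 7.9078)
  edge 3→4: √(2.6904² + -5.0381²) = 5.7115 (running 13.6193)
  edge 4→5: √(2.4268² + 1.6125²) = 2.9137 (running 16.5330)
  edge 5→1: √(1.0714² + 5.4606²) = 5.5648 (running 22.0978)
Perimeter = 22.0978

Perimeter at t=0.462: 22.0978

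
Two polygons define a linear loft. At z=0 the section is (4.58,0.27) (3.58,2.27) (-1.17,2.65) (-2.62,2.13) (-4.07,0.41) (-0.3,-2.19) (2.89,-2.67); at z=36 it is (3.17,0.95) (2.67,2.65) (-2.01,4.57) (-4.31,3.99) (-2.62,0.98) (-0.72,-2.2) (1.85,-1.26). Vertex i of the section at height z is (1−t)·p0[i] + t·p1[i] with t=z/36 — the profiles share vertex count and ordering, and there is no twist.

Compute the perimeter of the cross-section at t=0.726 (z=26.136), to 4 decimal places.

Cross-section at t=0.726: each vertex is (1-t)·p0[i] + t·p1[i].
  v1: (1-0.726)·(4.58,0.27) + 0.726·(3.17,0.95) = (3.5563,0.7637)
  v2: (1-0.726)·(3.58,2.27) + 0.726·(2.67,2.65) = (2.9193,2.5459)
  v3: (1-0.726)·(-1.17,2.65) + 0.726·(-2.01,4.57) = (-1.7798,4.0439)
  v4: (1-0.726)·(-2.62,2.13) + 0.726·(-4.31,3.99) = (-3.8469,3.4804)
  v5: (1-0.726)·(-4.07,0.41) + 0.726·(-2.62,0.98) = (-3.0173,0.8238)
  v6: (1-0.726)·(-0.3,-2.19) + 0.726·(-0.72,-2.2) = (-0.6049,-2.1973)
  v7: (1-0.726)·(2.89,-2.67) + 0.726·(1.85,-1.26) = (2.1350,-1.6463)
Perimeter = Σ |v_{i+1} − v_i|:
  edge 1→2: √(-0.6370² + 1.7822²) = 1.8926 (running 1.8926)
  edge 2→3: √(-4.6992² + 1.4980²) = 4.9322 (running 6.8248)
  edge 3→4: √(-2.0671² + -0.5636²) = 2.1425 (running 8.9673)
  edge 4→5: √(0.8296² + -2.6565²) = 2.7831 (running 11.7504)
  edge 5→6: √(2.4124² + -3.0211²) = 3.8661 (running 15.6165)
  edge 6→7: √(2.7399² + 0.5509²) = 2.7947 (running 18.4112)
  edge 7→1: √(1.4214² + 2.4100²) = 2.7979 (running 21.2092)
Perimeter = 21.2092

Perimeter at t=0.726: 21.2092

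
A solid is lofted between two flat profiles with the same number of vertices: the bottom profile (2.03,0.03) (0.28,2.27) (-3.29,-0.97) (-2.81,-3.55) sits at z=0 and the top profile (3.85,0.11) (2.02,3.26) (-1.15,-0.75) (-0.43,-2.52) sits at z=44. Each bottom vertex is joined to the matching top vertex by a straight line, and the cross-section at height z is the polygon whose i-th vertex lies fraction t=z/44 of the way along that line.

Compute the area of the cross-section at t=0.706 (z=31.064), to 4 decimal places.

Cross-section at t=0.706: each vertex is (1-t)·p0[i] + t·p1[i].
  v1: (1-0.706)·(2.03,0.03) + 0.706·(3.85,0.11) = (3.3149,0.0865)
  v2: (1-0.706)·(0.28,2.27) + 0.706·(2.02,3.26) = (1.5084,2.9689)
  v3: (1-0.706)·(-3.29,-0.97) + 0.706·(-1.15,-0.75) = (-1.7792,-0.8147)
  v4: (1-0.706)·(-2.81,-3.55) + 0.706·(-0.43,-2.52) = (-1.1297,-2.8228)
Shoelace sum Σ(x_i·y_{i+1} − x_{i+1}·y_i):
  i=1: 3.3149·2.9689 − 1.5084·0.0865 = +9.7113 (running +9.7113)
  i=2: 1.5084·-0.8147 − -1.7792·2.9689 = +4.0533 (running +13.7647)
  i=3: -1.7792·-2.8228 − -1.1297·-0.8147 = +4.1019 (running +17.8666)
  i=4: -1.1297·0.0865 − 3.3149·-2.8228 = +9.2597 (running +27.1263)
Area = |Σ|/2 = |27.1263|/2 = 13.5631

Area at t=0.706: 13.5631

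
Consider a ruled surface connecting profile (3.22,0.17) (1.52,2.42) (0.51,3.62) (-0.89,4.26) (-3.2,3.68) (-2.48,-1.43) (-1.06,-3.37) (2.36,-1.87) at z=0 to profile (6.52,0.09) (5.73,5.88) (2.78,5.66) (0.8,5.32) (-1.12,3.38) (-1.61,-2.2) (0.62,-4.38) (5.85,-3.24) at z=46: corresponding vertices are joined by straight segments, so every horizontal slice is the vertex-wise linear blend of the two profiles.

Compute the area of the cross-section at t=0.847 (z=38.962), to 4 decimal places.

Area at t=0.847: 60.9969

Cross-section at t=0.847: each vertex is (1-t)·p0[i] + t·p1[i].
  v1: (1-0.847)·(3.22,0.17) + 0.847·(6.52,0.09) = (6.0151,0.1022)
  v2: (1-0.847)·(1.52,2.42) + 0.847·(5.73,5.88) = (5.0859,5.3506)
  v3: (1-0.847)·(0.51,3.62) + 0.847·(2.78,5.66) = (2.4327,5.3479)
  v4: (1-0.847)·(-0.89,4.26) + 0.847·(0.8,5.32) = (0.5414,5.1578)
  v5: (1-0.847)·(-3.2,3.68) + 0.847·(-1.12,3.38) = (-1.4382,3.4259)
  v6: (1-0.847)·(-2.48,-1.43) + 0.847·(-1.61,-2.2) = (-1.7431,-2.0822)
  v7: (1-0.847)·(-1.06,-3.37) + 0.847·(0.62,-4.38) = (0.3630,-4.2255)
  v8: (1-0.847)·(2.36,-1.87) + 0.847·(5.85,-3.24) = (5.3160,-3.0304)
Shoelace sum Σ(x_i·y_{i+1} − x_{i+1}·y_i):
  i=1: 6.0151·5.3506 − 5.0859·0.1022 = +31.6645 (running +31.6645)
  i=2: 5.0859·5.3479 − 2.4327·5.3506 = +14.1822 (running +45.8468)
  i=3: 2.4327·5.1578 − 0.5414·5.3479 = +9.6519 (running +55.4986)
  i=4: 0.5414·3.4259 − -1.4382·5.1578 = +9.2731 (running +64.7717)
  i=5: -1.4382·-2.0822 − -1.7431·3.4259 = +8.9664 (running +73.7381)
  i=6: -1.7431·-4.2255 − 0.3630·-2.0822 = +8.1212 (running +81.8593)
  i=7: 0.3630·-3.0304 − 5.3160·-4.2255 = +21.3628 (running +103.2221)
  i=8: 5.3160·0.1022 − 6.0151·-3.0304 = +18.7716 (running +121.9937)
Area = |Σ|/2 = |121.9937|/2 = 60.9969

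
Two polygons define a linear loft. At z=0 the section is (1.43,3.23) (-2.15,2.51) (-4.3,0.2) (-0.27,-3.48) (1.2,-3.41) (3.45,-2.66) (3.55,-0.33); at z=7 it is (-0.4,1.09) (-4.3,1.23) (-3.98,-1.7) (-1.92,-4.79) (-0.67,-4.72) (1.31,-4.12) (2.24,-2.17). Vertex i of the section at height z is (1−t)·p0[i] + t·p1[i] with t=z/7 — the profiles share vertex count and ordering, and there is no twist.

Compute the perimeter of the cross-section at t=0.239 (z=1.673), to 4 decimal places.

Perimeter at t=0.239: 21.7481

Cross-section at t=0.239: each vertex is (1-t)·p0[i] + t·p1[i].
  v1: (1-0.239)·(1.43,3.23) + 0.239·(-0.4,1.09) = (0.9926,2.7185)
  v2: (1-0.239)·(-2.15,2.51) + 0.239·(-4.3,1.23) = (-2.6639,2.2041)
  v3: (1-0.239)·(-4.3,0.2) + 0.239·(-3.98,-1.7) = (-4.2235,-0.2541)
  v4: (1-0.239)·(-0.27,-3.48) + 0.239·(-1.92,-4.79) = (-0.6643,-3.7931)
  v5: (1-0.239)·(1.2,-3.41) + 0.239·(-0.67,-4.72) = (0.7531,-3.7231)
  v6: (1-0.239)·(3.45,-2.66) + 0.239·(1.31,-4.12) = (2.9385,-3.0089)
  v7: (1-0.239)·(3.55,-0.33) + 0.239·(2.24,-2.17) = (3.2369,-0.7698)
Perimeter = Σ |v_{i+1} − v_i|:
  edge 1→2: √(-3.6565² + -0.5145²) = 3.6925 (running 3.6925)
  edge 2→3: √(-1.5597² + -2.4582²) = 2.9112 (running 6.6037)
  edge 3→4: √(3.5592² + -3.5390²) = 5.0192 (running 11.6229)
  edge 4→5: √(1.4174² + 0.0700²) = 1.4191 (running 13.0420)
  edge 5→6: √(2.1855² + 0.7142²) = 2.2992 (running 15.3412)
  edge 6→7: √(0.2984² + 2.2392²) = 2.2590 (running 17.6002)
  edge 7→1: √(-2.2443² + 3.4883²) = 4.1479 (running 21.7481)
Perimeter = 21.7481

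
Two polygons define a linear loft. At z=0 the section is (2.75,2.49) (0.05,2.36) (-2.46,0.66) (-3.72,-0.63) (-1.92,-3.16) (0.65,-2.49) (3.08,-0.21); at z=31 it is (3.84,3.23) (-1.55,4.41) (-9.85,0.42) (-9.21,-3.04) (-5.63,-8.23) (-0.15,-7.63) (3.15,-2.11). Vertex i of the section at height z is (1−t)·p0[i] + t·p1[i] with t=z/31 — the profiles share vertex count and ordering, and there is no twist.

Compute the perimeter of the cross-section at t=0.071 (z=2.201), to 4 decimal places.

Cross-section at t=0.071: each vertex is (1-t)·p0[i] + t·p1[i].
  v1: (1-0.071)·(2.75,2.49) + 0.071·(3.84,3.23) = (2.8274,2.5425)
  v2: (1-0.071)·(0.05,2.36) + 0.071·(-1.55,4.41) = (-0.0636,2.5055)
  v3: (1-0.071)·(-2.46,0.66) + 0.071·(-9.85,0.42) = (-2.9847,0.6430)
  v4: (1-0.071)·(-3.72,-0.63) + 0.071·(-9.21,-3.04) = (-4.1098,-0.8011)
  v5: (1-0.071)·(-1.92,-3.16) + 0.071·(-5.63,-8.23) = (-2.1834,-3.5200)
  v6: (1-0.071)·(0.65,-2.49) + 0.071·(-0.15,-7.63) = (0.5932,-2.8549)
  v7: (1-0.071)·(3.08,-0.21) + 0.071·(3.15,-2.11) = (3.0850,-0.3449)
Perimeter = Σ |v_{i+1} − v_i|:
  edge 1→2: √(-2.8910² + -0.0370²) = 2.8912 (running 2.8912)
  edge 2→3: √(-2.9211² + -1.8626²) = 3.4644 (running 6.3556)
  edge 3→4: √(-1.1251² + -1.4441²) = 1.8306 (running 8.1862)
  edge 4→5: √(1.9264² + -2.7189²) = 3.3321 (running 11.5184)
  edge 5→6: √(2.7766² + 0.6650²) = 2.8551 (running 14.3735)
  edge 6→7: √(2.4918² + 2.5100²) = 3.5368 (running 17.9104)
  edge 7→1: √(-0.2576² + 2.8874²) = 2.8989 (running 20.8093)
Perimeter = 20.8093

Perimeter at t=0.071: 20.8093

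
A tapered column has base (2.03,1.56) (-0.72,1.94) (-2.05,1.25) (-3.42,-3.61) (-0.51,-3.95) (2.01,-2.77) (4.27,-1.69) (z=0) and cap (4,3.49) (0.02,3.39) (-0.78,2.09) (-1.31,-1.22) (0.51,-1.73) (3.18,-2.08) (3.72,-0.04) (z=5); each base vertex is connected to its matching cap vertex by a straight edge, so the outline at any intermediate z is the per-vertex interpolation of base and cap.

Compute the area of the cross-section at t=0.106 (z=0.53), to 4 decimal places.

Area at t=0.106: 29.0822

Cross-section at t=0.106: each vertex is (1-t)·p0[i] + t·p1[i].
  v1: (1-0.106)·(2.03,1.56) + 0.106·(4,3.49) = (2.2388,1.7646)
  v2: (1-0.106)·(-0.72,1.94) + 0.106·(0.02,3.39) = (-0.6416,2.0937)
  v3: (1-0.106)·(-2.05,1.25) + 0.106·(-0.78,2.09) = (-1.9154,1.3390)
  v4: (1-0.106)·(-3.42,-3.61) + 0.106·(-1.31,-1.22) = (-3.1963,-3.3567)
  v5: (1-0.106)·(-0.51,-3.95) + 0.106·(0.51,-1.73) = (-0.4019,-3.7147)
  v6: (1-0.106)·(2.01,-2.77) + 0.106·(3.18,-2.08) = (2.1340,-2.6969)
  v7: (1-0.106)·(4.27,-1.69) + 0.106·(3.72,-0.04) = (4.2117,-1.5151)
Shoelace sum Σ(x_i·y_{i+1} − x_{i+1}·y_i):
  i=1: 2.2388·2.0937 − -0.6416·1.7646 = +5.8195 (running +5.8195)
  i=2: -0.6416·1.3390 − -1.9154·2.0937 = +3.1512 (running +8.9707)
  i=3: -1.9154·-3.3567 − -3.1963·1.3390 = +10.7093 (running +19.6800)
  i=4: -3.1963·-3.7147 − -0.4019·-3.3567 = +10.5244 (running +30.2044)
  i=5: -0.4019·-2.6969 − 2.1340·-3.7147 = +9.0110 (running +39.2154)
  i=6: 2.1340·-1.5151 − 4.2117·-2.6969 = +8.1251 (running +47.3405)
  i=7: 4.2117·1.7646 − 2.2388·-1.5151 = +10.8239 (running +58.1644)
Area = |Σ|/2 = |58.1644|/2 = 29.0822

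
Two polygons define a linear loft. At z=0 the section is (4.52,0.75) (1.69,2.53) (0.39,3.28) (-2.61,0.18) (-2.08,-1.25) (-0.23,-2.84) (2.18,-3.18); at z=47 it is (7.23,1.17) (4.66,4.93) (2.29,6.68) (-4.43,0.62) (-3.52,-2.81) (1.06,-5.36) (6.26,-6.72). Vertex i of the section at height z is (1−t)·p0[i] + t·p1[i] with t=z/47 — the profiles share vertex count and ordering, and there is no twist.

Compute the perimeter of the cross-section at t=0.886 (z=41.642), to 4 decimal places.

Cross-section at t=0.886: each vertex is (1-t)·p0[i] + t·p1[i].
  v1: (1-0.886)·(4.52,0.75) + 0.886·(7.23,1.17) = (6.9211,1.1221)
  v2: (1-0.886)·(1.69,2.53) + 0.886·(4.66,4.93) = (4.3214,4.6564)
  v3: (1-0.886)·(0.39,3.28) + 0.886·(2.29,6.68) = (2.0734,6.2924)
  v4: (1-0.886)·(-2.61,0.18) + 0.886·(-4.43,0.62) = (-4.2225,0.5698)
  v5: (1-0.886)·(-2.08,-1.25) + 0.886·(-3.52,-2.81) = (-3.3558,-2.6322)
  v6: (1-0.886)·(-0.23,-2.84) + 0.886·(1.06,-5.36) = (0.9129,-5.0727)
  v7: (1-0.886)·(2.18,-3.18) + 0.886·(6.26,-6.72) = (5.7949,-6.3164)
Perimeter = Σ |v_{i+1} − v_i|:
  edge 1→2: √(-2.5996² + 3.5343²) = 4.3874 (running 4.3874)
  edge 2→3: √(-2.2480² + 1.6360²) = 2.7803 (running 7.1677)
  edge 3→4: √(-6.2959² + -5.7226²) = 8.5080 (running 15.6757)
  edge 4→5: √(0.8667² + -3.2020²) = 3.3172 (running 18.9929)
  edge 5→6: √(4.2688² + -2.4406²) = 4.9172 (running 23.9101)
  edge 6→7: √(4.8819² + -1.2437²) = 5.0379 (running 28.9480)
  edge 7→1: √(1.1262² + 7.4386²) = 7.5233 (running 36.4713)
Perimeter = 36.4713

Perimeter at t=0.886: 36.4713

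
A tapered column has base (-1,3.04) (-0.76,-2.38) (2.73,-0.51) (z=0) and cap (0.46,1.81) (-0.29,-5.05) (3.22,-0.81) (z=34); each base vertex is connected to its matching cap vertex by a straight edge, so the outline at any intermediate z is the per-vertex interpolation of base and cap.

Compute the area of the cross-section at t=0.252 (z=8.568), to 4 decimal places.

Area at t=0.252: 10.0940

Cross-section at t=0.252: each vertex is (1-t)·p0[i] + t·p1[i].
  v1: (1-0.252)·(-1,3.04) + 0.252·(0.46,1.81) = (-0.6321,2.7300)
  v2: (1-0.252)·(-0.76,-2.38) + 0.252·(-0.29,-5.05) = (-0.6416,-3.0528)
  v3: (1-0.252)·(2.73,-0.51) + 0.252·(3.22,-0.81) = (2.8535,-0.5856)
Shoelace sum Σ(x_i·y_{i+1} − x_{i+1}·y_i):
  i=1: -0.6321·-3.0528 − -0.6416·2.7300 = +3.6811 (running +3.6811)
  i=2: -0.6416·-0.5856 − 2.8535·-3.0528 = +9.0869 (running +12.7680)
  i=3: 2.8535·2.7300 − -0.6321·-0.5856 = +7.4200 (running +20.1880)
Area = |Σ|/2 = |20.1880|/2 = 10.0940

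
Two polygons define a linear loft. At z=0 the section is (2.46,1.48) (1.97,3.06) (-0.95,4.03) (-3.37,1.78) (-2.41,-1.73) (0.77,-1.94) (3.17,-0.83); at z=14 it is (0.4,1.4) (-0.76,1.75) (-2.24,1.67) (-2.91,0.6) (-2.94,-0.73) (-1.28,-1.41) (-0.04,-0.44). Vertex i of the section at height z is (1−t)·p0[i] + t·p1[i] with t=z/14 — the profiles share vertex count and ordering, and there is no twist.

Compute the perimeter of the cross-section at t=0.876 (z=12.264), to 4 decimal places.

Perimeter at t=0.876: 11.5278

Cross-section at t=0.876: each vertex is (1-t)·p0[i] + t·p1[i].
  v1: (1-0.876)·(2.46,1.48) + 0.876·(0.4,1.4) = (0.6554,1.4099)
  v2: (1-0.876)·(1.97,3.06) + 0.876·(-0.76,1.75) = (-0.4215,1.9124)
  v3: (1-0.876)·(-0.95,4.03) + 0.876·(-2.24,1.67) = (-2.0800,1.9626)
  v4: (1-0.876)·(-3.37,1.78) + 0.876·(-2.91,0.6) = (-2.9670,0.7463)
  v5: (1-0.876)·(-2.41,-1.73) + 0.876·(-2.94,-0.73) = (-2.8743,-0.8540)
  v6: (1-0.876)·(0.77,-1.94) + 0.876·(-1.28,-1.41) = (-1.0258,-1.4757)
  v7: (1-0.876)·(3.17,-0.83) + 0.876·(-0.04,-0.44) = (0.3580,-0.4884)
Perimeter = Σ |v_{i+1} − v_i|:
  edge 1→2: √(-1.0769² + 0.5025²) = 1.1884 (running 1.1884)
  edge 2→3: √(-1.6586² + 0.0502²) = 1.6593 (running 2.8477)
  edge 3→4: √(-0.8870² + -1.2163²) = 1.5054 (running 4.3531)
  edge 4→5: √(0.0928² + -1.6003²) = 1.6030 (running 5.9561)
  edge 5→6: √(1.8485² + -0.6217²) = 1.9502 (running 7.9063)
  edge 6→7: √(1.3838² + 0.9874²) = 1.7000 (running 9.6063)
  edge 7→1: √(0.2974² + 1.8983²) = 1.9214 (running 11.5278)
Perimeter = 11.5278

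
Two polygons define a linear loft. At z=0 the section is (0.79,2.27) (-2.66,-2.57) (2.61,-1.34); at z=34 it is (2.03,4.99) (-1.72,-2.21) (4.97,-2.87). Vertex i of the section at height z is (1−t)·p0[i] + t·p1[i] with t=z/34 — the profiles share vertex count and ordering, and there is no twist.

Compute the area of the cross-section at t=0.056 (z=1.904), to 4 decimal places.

Area at t=0.056: 11.3507

Cross-section at t=0.056: each vertex is (1-t)·p0[i] + t·p1[i].
  v1: (1-0.056)·(0.79,2.27) + 0.056·(2.03,4.99) = (0.8594,2.4223)
  v2: (1-0.056)·(-2.66,-2.57) + 0.056·(-1.72,-2.21) = (-2.6074,-2.5498)
  v3: (1-0.056)·(2.61,-1.34) + 0.056·(4.97,-2.87) = (2.7422,-1.4257)
Shoelace sum Σ(x_i·y_{i+1} − x_{i+1}·y_i):
  i=1: 0.8594·-2.5498 − -2.6074·2.4223 = +4.1244 (running +4.1244)
  i=2: -2.6074·-1.4257 − 2.7422·-2.5498 = +10.7093 (running +14.8338)
  i=3: 2.7422·2.4223 − 0.8594·-1.4257 = +7.8677 (running +22.7014)
Area = |Σ|/2 = |22.7014|/2 = 11.3507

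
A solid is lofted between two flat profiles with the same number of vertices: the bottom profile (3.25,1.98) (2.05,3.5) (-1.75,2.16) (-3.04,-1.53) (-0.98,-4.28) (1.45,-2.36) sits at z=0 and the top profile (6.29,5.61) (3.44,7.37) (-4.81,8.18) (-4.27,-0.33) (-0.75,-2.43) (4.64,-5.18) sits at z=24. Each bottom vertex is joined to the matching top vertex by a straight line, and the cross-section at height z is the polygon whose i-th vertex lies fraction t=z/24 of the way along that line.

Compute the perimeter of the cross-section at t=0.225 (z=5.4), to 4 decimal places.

Perimeter at t=0.225: 24.7593

Cross-section at t=0.225: each vertex is (1-t)·p0[i] + t·p1[i].
  v1: (1-0.225)·(3.25,1.98) + 0.225·(6.29,5.61) = (3.9340,2.7968)
  v2: (1-0.225)·(2.05,3.5) + 0.225·(3.44,7.37) = (2.3628,4.3708)
  v3: (1-0.225)·(-1.75,2.16) + 0.225·(-4.81,8.18) = (-2.4385,3.5145)
  v4: (1-0.225)·(-3.04,-1.53) + 0.225·(-4.27,-0.33) = (-3.3168,-1.2600)
  v5: (1-0.225)·(-0.98,-4.28) + 0.225·(-0.75,-2.43) = (-0.9283,-3.8638)
  v6: (1-0.225)·(1.45,-2.36) + 0.225·(4.64,-5.18) = (2.1677,-2.9945)
Perimeter = Σ |v_{i+1} − v_i|:
  edge 1→2: √(-1.5713² + 1.5740²) = 2.2240 (running 2.2240)
  edge 2→3: √(-4.8012² + -0.8563²) = 4.8770 (running 7.1010)
  edge 3→4: √(-0.8783² + -4.7745²) = 4.8546 (running 11.9556)
  edge 4→5: √(2.3885² + -2.6038²) = 3.5333 (running 15.4890)
  edge 5→6: √(3.0960² + 0.8693²) = 3.2157 (running 18.7047)
  edge 6→1: √(1.7663² + 5.7912²) = 6.0546 (running 24.7593)
Perimeter = 24.7593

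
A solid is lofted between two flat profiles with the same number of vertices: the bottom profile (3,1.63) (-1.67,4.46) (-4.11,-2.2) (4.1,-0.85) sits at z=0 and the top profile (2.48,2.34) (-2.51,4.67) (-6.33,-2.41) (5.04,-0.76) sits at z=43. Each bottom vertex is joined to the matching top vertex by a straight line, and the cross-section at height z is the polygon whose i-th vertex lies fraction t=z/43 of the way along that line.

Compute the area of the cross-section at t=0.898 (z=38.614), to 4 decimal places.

Cross-section at t=0.898: each vertex is (1-t)·p0[i] + t·p1[i].
  v1: (1-0.898)·(3,1.63) + 0.898·(2.48,2.34) = (2.5330,2.2676)
  v2: (1-0.898)·(-1.67,4.46) + 0.898·(-2.51,4.67) = (-2.4243,4.6486)
  v3: (1-0.898)·(-4.11,-2.2) + 0.898·(-6.33,-2.41) = (-6.1036,-2.3886)
  v4: (1-0.898)·(4.1,-0.85) + 0.898·(5.04,-0.76) = (4.9441,-0.7692)
Shoelace sum Σ(x_i·y_{i+1} − x_{i+1}·y_i):
  i=1: 2.5330·4.6486 − -2.4243·2.2676 = +17.2724 (running +17.2724)
  i=2: -2.4243·-2.3886 − -6.1036·4.6486 = +34.1636 (running +51.4359)
  i=3: -6.1036·-0.7692 − 4.9441·-2.3886 = +16.5042 (running +67.9401)
  i=4: 4.9441·2.2676 − 2.5330·-0.7692 = +13.1596 (running +81.0997)
Area = |Σ|/2 = |81.0997|/2 = 40.5498

Area at t=0.898: 40.5498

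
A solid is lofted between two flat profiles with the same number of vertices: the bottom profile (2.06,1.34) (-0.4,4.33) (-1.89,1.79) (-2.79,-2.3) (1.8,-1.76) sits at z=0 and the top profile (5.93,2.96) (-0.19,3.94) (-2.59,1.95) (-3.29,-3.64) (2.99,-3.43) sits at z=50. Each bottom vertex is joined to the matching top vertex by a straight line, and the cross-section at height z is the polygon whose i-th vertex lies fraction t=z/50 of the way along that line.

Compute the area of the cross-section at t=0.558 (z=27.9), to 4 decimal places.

Area at t=0.558: 36.1052

Cross-section at t=0.558: each vertex is (1-t)·p0[i] + t·p1[i].
  v1: (1-0.558)·(2.06,1.34) + 0.558·(5.93,2.96) = (4.2195,2.2440)
  v2: (1-0.558)·(-0.4,4.33) + 0.558·(-0.19,3.94) = (-0.2828,4.1124)
  v3: (1-0.558)·(-1.89,1.79) + 0.558·(-2.59,1.95) = (-2.2806,1.8793)
  v4: (1-0.558)·(-2.79,-2.3) + 0.558·(-3.29,-3.64) = (-3.0690,-3.0477)
  v5: (1-0.558)·(1.8,-1.76) + 0.558·(2.99,-3.43) = (2.4640,-2.6919)
Shoelace sum Σ(x_i·y_{i+1} − x_{i+1}·y_i):
  i=1: 4.2195·4.1124 − -0.2828·2.2440 = +17.9867 (running +17.9867)
  i=2: -0.2828·1.8793 − -2.2806·4.1124 = +8.8472 (running +26.8339)
  i=3: -2.2806·-3.0477 − -3.0690·1.8793 = +12.7181 (running +39.5520)
  i=4: -3.0690·-2.6919 − 2.4640·-3.0477 = +15.7710 (running +55.3230)
  i=5: 2.4640·2.2440 − 4.2195·-2.6919 = +16.8874 (running +72.2103)
Area = |Σ|/2 = |72.2103|/2 = 36.1052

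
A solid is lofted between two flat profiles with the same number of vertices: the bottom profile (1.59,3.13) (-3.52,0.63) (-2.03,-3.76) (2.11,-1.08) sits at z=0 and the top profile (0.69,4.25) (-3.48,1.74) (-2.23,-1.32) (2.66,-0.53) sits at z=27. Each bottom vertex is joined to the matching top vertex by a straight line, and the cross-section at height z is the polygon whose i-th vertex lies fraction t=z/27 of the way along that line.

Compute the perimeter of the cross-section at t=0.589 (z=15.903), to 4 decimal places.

Cross-section at t=0.589: each vertex is (1-t)·p0[i] + t·p1[i].
  v1: (1-0.589)·(1.59,3.13) + 0.589·(0.69,4.25) = (1.0599,3.7897)
  v2: (1-0.589)·(-3.52,0.63) + 0.589·(-3.48,1.74) = (-3.4964,1.2838)
  v3: (1-0.589)·(-2.03,-3.76) + 0.589·(-2.23,-1.32) = (-2.1478,-2.3228)
  v4: (1-0.589)·(2.11,-1.08) + 0.589·(2.66,-0.53) = (2.4340,-0.7561)
Perimeter = Σ |v_{i+1} − v_i|:
  edge 1→2: √(-4.5563² + -2.5059²) = 5.2000 (running 5.2000)
  edge 2→3: √(1.3486² + -3.6066²) = 3.8505 (running 9.0505)
  edge 3→4: √(4.5818² + 1.5668²) = 4.8422 (running 13.8927)
  edge 4→1: √(-1.3741² + 4.5457²) = 4.7489 (running 18.6416)
Perimeter = 18.6416

Perimeter at t=0.589: 18.6416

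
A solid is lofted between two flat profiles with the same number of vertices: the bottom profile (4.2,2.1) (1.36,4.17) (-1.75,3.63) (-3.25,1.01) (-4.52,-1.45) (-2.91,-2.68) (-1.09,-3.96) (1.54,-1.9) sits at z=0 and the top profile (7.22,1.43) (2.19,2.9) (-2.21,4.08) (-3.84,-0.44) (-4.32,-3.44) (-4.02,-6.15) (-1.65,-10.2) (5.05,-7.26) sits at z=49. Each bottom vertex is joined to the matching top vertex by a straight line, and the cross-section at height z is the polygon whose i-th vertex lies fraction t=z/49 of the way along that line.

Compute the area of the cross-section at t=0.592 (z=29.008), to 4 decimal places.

Cross-section at t=0.592: each vertex is (1-t)·p0[i] + t·p1[i].
  v1: (1-0.592)·(4.2,2.1) + 0.592·(7.22,1.43) = (5.9878,1.7034)
  v2: (1-0.592)·(1.36,4.17) + 0.592·(2.19,2.9) = (1.8514,3.4182)
  v3: (1-0.592)·(-1.75,3.63) + 0.592·(-2.21,4.08) = (-2.0223,3.8964)
  v4: (1-0.592)·(-3.25,1.01) + 0.592·(-3.84,-0.44) = (-3.5993,0.1516)
  v5: (1-0.592)·(-4.52,-1.45) + 0.592·(-4.32,-3.44) = (-4.4016,-2.6281)
  v6: (1-0.592)·(-2.91,-2.68) + 0.592·(-4.02,-6.15) = (-3.5671,-4.7342)
  v7: (1-0.592)·(-1.09,-3.96) + 0.592·(-1.65,-10.2) = (-1.4215,-7.6541)
  v8: (1-0.592)·(1.54,-1.9) + 0.592·(5.05,-7.26) = (3.6179,-5.0731)
Shoelace sum Σ(x_i·y_{i+1} − x_{i+1}·y_i):
  i=1: 5.9878·3.4182 − 1.8514·1.7034 = +17.3139 (running +17.3139)
  i=2: 1.8514·3.8964 − -2.0223·3.4182 = +14.1263 (running +31.4401)
  i=3: -2.0223·0.1516 − -3.5993·3.8964 = +13.7177 (running +45.1578)
  i=4: -3.5993·-2.6281 − -4.4016·0.1516 = +10.1265 (running +55.2842)
  i=5: -4.4016·-4.7342 − -3.5671·-2.6281 = +11.4636 (running +66.7478)
  i=6: -3.5671·-7.6541 − -1.4215·-4.7342 = +20.5732 (running +87.3210)
  i=7: -1.4215·-5.0731 − 3.6179·-7.6541 = +34.9034 (running +122.2244)
  i=8: 3.6179·1.7034 − 5.9878·-5.0731 = +36.5397 (running +158.7640)
Area = |Σ|/2 = |158.7640|/2 = 79.3820

Area at t=0.592: 79.3820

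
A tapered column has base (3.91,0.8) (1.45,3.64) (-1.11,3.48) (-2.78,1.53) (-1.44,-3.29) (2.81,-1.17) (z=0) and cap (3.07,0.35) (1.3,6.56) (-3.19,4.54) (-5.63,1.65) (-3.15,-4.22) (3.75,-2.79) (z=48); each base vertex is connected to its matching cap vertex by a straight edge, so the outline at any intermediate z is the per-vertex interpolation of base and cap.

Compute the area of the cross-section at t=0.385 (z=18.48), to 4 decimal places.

Area at t=0.385: 42.0014

Cross-section at t=0.385: each vertex is (1-t)·p0[i] + t·p1[i].
  v1: (1-0.385)·(3.91,0.8) + 0.385·(3.07,0.35) = (3.5866,0.6267)
  v2: (1-0.385)·(1.45,3.64) + 0.385·(1.3,6.56) = (1.3922,4.7642)
  v3: (1-0.385)·(-1.11,3.48) + 0.385·(-3.19,4.54) = (-1.9108,3.8881)
  v4: (1-0.385)·(-2.78,1.53) + 0.385·(-5.63,1.65) = (-3.8772,1.5762)
  v5: (1-0.385)·(-1.44,-3.29) + 0.385·(-3.15,-4.22) = (-2.0983,-3.6481)
  v6: (1-0.385)·(2.81,-1.17) + 0.385·(3.75,-2.79) = (3.1719,-1.7937)
Shoelace sum Σ(x_i·y_{i+1} − x_{i+1}·y_i):
  i=1: 3.5866·4.7642 − 1.3922·0.6267 = +16.2147 (running +16.2147)
  i=2: 1.3922·3.8881 − -1.9108·4.7642 = +14.5166 (running +30.7313)
  i=3: -1.9108·1.5762 − -3.8772·3.8881 = +12.0633 (running +42.7947)
  i=4: -3.8772·-3.6481 − -2.0983·1.5762 = +17.4518 (running +60.2465)
  i=5: -2.0983·-1.7937 − 3.1719·-3.6481 = +15.3351 (running +75.5815)
  i=6: 3.1719·0.6267 − 3.5866·-1.7937 = +8.4213 (running +84.0028)
Area = |Σ|/2 = |84.0028|/2 = 42.0014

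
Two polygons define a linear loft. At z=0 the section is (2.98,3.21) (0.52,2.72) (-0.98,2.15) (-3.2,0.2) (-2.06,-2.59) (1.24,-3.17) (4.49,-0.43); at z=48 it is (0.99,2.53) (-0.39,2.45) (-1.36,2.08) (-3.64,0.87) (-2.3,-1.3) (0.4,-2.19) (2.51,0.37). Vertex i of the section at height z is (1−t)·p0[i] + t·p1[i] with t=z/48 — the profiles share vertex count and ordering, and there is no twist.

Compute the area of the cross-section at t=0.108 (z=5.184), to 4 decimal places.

Cross-section at t=0.108: each vertex is (1-t)·p0[i] + t·p1[i].
  v1: (1-0.108)·(2.98,3.21) + 0.108·(0.99,2.53) = (2.7651,3.1366)
  v2: (1-0.108)·(0.52,2.72) + 0.108·(-0.39,2.45) = (0.4217,2.6908)
  v3: (1-0.108)·(-0.98,2.15) + 0.108·(-1.36,2.08) = (-1.0210,2.1424)
  v4: (1-0.108)·(-3.2,0.2) + 0.108·(-3.64,0.87) = (-3.2475,0.2724)
  v5: (1-0.108)·(-2.06,-2.59) + 0.108·(-2.3,-1.3) = (-2.0859,-2.4507)
  v6: (1-0.108)·(1.24,-3.17) + 0.108·(0.4,-2.19) = (1.1493,-3.0642)
  v7: (1-0.108)·(4.49,-0.43) + 0.108·(2.51,0.37) = (4.2762,-0.3436)
Shoelace sum Σ(x_i·y_{i+1} − x_{i+1}·y_i):
  i=1: 2.7651·2.6908 − 0.4217·3.1366 = +6.1176 (running +6.1176)
  i=2: 0.4217·2.1424 − -1.0210·2.6908 = +3.6510 (running +9.7686)
  i=3: -1.0210·0.2724 − -3.2475·2.1424 = +6.6795 (running +16.4481)
  i=4: -3.2475·-2.4507 − -2.0859·0.2724 = +8.5268 (running +24.9749)
  i=5: -2.0859·-3.0642 − 1.1493·-2.4507 = +9.2081 (running +34.1830)
  i=6: 1.1493·-0.3436 − 4.2762·-3.0642 = +12.7079 (running +46.8909)
  i=7: 4.2762·3.1366 − 2.7651·-0.3436 = +14.3625 (running +61.2535)
Area = |Σ|/2 = |61.2535|/2 = 30.6267

Area at t=0.108: 30.6267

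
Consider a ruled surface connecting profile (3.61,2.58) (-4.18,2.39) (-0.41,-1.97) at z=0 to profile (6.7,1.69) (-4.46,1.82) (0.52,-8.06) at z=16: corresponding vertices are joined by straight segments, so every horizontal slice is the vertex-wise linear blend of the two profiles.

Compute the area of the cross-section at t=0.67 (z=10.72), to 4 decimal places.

Area at t=0.67: 40.4291

Cross-section at t=0.67: each vertex is (1-t)·p0[i] + t·p1[i].
  v1: (1-0.67)·(3.61,2.58) + 0.67·(6.7,1.69) = (5.6803,1.9837)
  v2: (1-0.67)·(-4.18,2.39) + 0.67·(-4.46,1.82) = (-4.3676,2.0081)
  v3: (1-0.67)·(-0.41,-1.97) + 0.67·(0.52,-8.06) = (0.2131,-6.0503)
Shoelace sum Σ(x_i·y_{i+1} − x_{i+1}·y_i):
  i=1: 5.6803·2.0081 − -4.3676·1.9837 = +20.0706 (running +20.0706)
  i=2: -4.3676·-6.0503 − 0.2131·2.0081 = +25.9974 (running +46.0680)
  i=3: 0.2131·1.9837 − 5.6803·-6.0503 = +34.7902 (running +80.8582)
Area = |Σ|/2 = |80.8582|/2 = 40.4291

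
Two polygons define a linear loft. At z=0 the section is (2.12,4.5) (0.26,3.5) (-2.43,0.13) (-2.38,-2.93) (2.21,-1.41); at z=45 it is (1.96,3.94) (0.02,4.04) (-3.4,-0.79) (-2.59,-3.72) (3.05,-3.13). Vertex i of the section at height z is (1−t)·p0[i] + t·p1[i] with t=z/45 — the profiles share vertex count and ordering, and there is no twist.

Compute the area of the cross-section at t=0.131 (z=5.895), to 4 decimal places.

Area at t=0.131: 24.0366

Cross-section at t=0.131: each vertex is (1-t)·p0[i] + t·p1[i].
  v1: (1-0.131)·(2.12,4.5) + 0.131·(1.96,3.94) = (2.0990,4.4266)
  v2: (1-0.131)·(0.26,3.5) + 0.131·(0.02,4.04) = (0.2286,3.5707)
  v3: (1-0.131)·(-2.43,0.13) + 0.131·(-3.4,-0.79) = (-2.5571,0.0095)
  v4: (1-0.131)·(-2.38,-2.93) + 0.131·(-2.59,-3.72) = (-2.4075,-3.0335)
  v5: (1-0.131)·(2.21,-1.41) + 0.131·(3.05,-3.13) = (2.3200,-1.6353)
Shoelace sum Σ(x_i·y_{i+1} − x_{i+1}·y_i):
  i=1: 2.0990·3.5707 − 0.2286·4.4266 = +6.4834 (running +6.4834)
  i=2: 0.2286·0.0095 − -2.5571·3.5707 = +9.1328 (running +15.6162)
  i=3: -2.5571·-3.0335 − -2.4075·0.0095 = +7.7797 (running +23.3958)
  i=4: -2.4075·-1.6353 − 2.3200·-3.0335 = +10.9749 (running +34.3707)
  i=5: 2.3200·4.4266 − 2.0990·-1.6353 = +13.7026 (running +48.0733)
Area = |Σ|/2 = |48.0733|/2 = 24.0366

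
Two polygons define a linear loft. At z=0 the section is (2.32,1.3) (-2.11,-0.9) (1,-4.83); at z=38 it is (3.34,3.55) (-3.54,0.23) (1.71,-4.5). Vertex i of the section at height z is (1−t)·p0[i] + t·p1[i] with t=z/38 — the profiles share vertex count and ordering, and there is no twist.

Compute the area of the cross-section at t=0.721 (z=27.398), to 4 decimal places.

Area at t=0.721: 20.9600

Cross-section at t=0.721: each vertex is (1-t)·p0[i] + t·p1[i].
  v1: (1-0.721)·(2.32,1.3) + 0.721·(3.34,3.55) = (3.0554,2.9223)
  v2: (1-0.721)·(-2.11,-0.9) + 0.721·(-3.54,0.23) = (-3.1410,-0.0853)
  v3: (1-0.721)·(1,-4.83) + 0.721·(1.71,-4.5) = (1.5119,-4.5921)
Shoelace sum Σ(x_i·y_{i+1} − x_{i+1}·y_i):
  i=1: 3.0554·-0.0853 − -3.1410·2.9223 = +8.9183 (running +8.9183)
  i=2: -3.1410·-4.5921 − 1.5119·-0.0853 = +14.5528 (running +23.4711)
  i=3: 1.5119·2.9223 − 3.0554·-4.5921 = +18.4489 (running +41.9200)
Area = |Σ|/2 = |41.9200|/2 = 20.9600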